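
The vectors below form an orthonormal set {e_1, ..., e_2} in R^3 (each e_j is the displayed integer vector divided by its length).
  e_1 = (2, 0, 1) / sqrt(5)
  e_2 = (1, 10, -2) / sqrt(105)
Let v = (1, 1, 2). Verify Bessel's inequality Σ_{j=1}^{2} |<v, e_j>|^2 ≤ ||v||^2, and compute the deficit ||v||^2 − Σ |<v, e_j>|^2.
Σ |<v, e_j>|^2 = 11/3; ||v||^2 = 6; deficit = 7/3

Write each e_j = u_j / sqrt(<u_j, u_j>) where u_j is the displayed integer vector. Then <v, e_j> = <v, u_j> / sqrt(<u_j, u_j>), so |<v, e_j>|^2 = <v, u_j>^2 / <u_j, u_j>.
Coefficients: <v, e_1> = 4/sqrt(5), <v, e_2> = 7/sqrt(105).
Square and sum: Σ |<v, e_j>|^2 = 11/3.
Compute ||v||^2 = v·v = 6.
Deficit = 6 − 11/3 = 7/3 ≥ 0, confirming Bessel's inequality. (The deficit equals ||v − Σ <v,e_j> e_j||^2, the squared distance from v to span{e_j}.)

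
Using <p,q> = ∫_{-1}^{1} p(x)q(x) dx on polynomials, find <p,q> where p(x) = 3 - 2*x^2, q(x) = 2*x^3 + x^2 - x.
<p,q> = 6/5

Expand the product: p(x)·q(x) = -4*x^5 - 2*x^4 + 8*x^3 + 3*x^2 - 3*x.
∫_{-1}^{1} of each monomial x^k gives [2/(k+1) if k even, 0 if k odd]. Integrating term-by-term (or equivalently evaluating the antiderivative F(x) = -2*x^6/3 - 2*x^5/5 + 2*x^4 + x^3 - 3*x^2/2 at the endpoints):
  F(1) − F(−1) = 13/30 − (-23/30) = 6/5.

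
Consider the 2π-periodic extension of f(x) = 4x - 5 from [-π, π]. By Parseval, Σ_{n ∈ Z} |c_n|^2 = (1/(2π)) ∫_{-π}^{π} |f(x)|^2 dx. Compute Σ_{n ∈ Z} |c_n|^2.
Σ |c_n|^2 = 16π^2/3 + 25

Expand and integrate term by term over [-π, π]:
  ∫ (4x)^2 dx = 16·(2π^3/3); ∫ 2·4·(-5)·x dx = 0 (odd integrand); ∫ (-5)^2 dx = 25·2π.
So (1/(2π)) ∫_{-π}^{π} (4x - 5)^2 dx = 16π^2/3 + 25 = 16π^2/3 + 25.
Parseval ⇒ Σ |c_n|^2 = 16π^2/3 + 25.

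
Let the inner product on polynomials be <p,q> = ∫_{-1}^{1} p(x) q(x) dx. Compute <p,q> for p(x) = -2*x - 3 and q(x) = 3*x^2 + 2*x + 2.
<p,q> = -62/3

Expand the product: p(x)·q(x) = -6*x^3 - 13*x^2 - 10*x - 6.
∫_{-1}^{1} of each monomial x^k gives [2/(k+1) if k even, 0 if k odd]. Integrating term-by-term (or equivalently evaluating the antiderivative F(x) = -3*x^4/2 - 13*x^3/3 - 5*x^2 - 6*x at the endpoints):
  F(1) − F(−1) = -101/6 − (23/6) = -62/3.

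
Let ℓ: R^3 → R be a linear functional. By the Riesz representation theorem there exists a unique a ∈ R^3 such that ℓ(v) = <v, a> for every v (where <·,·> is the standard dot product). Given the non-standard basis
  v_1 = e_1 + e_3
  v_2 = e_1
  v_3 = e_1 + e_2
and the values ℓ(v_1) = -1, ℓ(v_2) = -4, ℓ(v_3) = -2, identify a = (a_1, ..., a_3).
a = (-4, 2, 3)

Write a = (a_1, ..., a_3) in the standard basis. For each basis vector v_i, ℓ(v_i) = <v_i, a> is a linear equation in the a_j's. Collect the n equations into a matrix system V a = ℓ, where row i of V is v_i (expressed in the standard basis). Since V is invertible (lower-triangular with 1s on the diagonal, up to permutation), solve by back-substitution:
  V =
[[1, 0, 1],
 [1, 0, 0],
 [1, 1, 0]]
  V a = (-1, -4, -2)
Solving gives a = (-4, 2, 3).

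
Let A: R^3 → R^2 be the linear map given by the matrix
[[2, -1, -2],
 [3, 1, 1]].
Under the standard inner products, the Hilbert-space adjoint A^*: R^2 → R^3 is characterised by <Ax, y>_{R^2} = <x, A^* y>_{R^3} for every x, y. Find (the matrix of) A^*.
A^* = A^T =
[[2, 3],
 [-1, 1],
 [-2, 1]]

For real matrices with standard dot products, the defining identity <Ax, y> = <x, A^* y> gives (Ax)^T y = x^T (A^*) y, i.e. x^T A^T y = x^T (A^*) y. Since this holds for all x, y, we must have A^* = A^T. Therefore
A^* =
[[2, 3],
 [-1, 1],
 [-2, 1]].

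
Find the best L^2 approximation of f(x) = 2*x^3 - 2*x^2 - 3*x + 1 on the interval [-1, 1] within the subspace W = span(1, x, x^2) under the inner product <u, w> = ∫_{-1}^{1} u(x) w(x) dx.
g(x) = -2*x^2 - 9*x/5 + 1

The best approximation g ∈ W is the orthogonal projection of f onto W. Writing g = a_0 + a_1 x + a_2 x^2, the coefficients solve the normal equations G · a = b where
  G_{ij} = <φ_i, φ_j> and b_i = <f, φ_i>, with φ_0 = 1, φ_1 = x, φ_2 = x^2.
G =
  [2, 0, 2/3]
  [0, 2/3, 0]
  [2/3, 0, 2/5],
b = (2/3, -6/5, -2/15).
Solving gives a_0 = 1, a_1 = -9/5, a_2 = -2, so
  g(x) = -2*x^2 - 9*x/5 + 1.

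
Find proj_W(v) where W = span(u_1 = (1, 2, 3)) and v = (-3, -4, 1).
proj_W(v) = (-4/7, -8/7, -12/7)

Set up U = [u_1 | ... | u_1] ∈ R^(3×1). The projector onto W = col(U) is P = U (U^T U)^(-1) U^T.
Compute U^T U =
  [14],
and U^T v = (-8).
Solve U^T U · c = U^T v for the coefficients: c = (-4/7). The projection is proj_W(v) = U c.
Check: (v - proj_W(v)) · u_1 = 0  (should be 0).
Result: proj_W(v) = (-4/7, -8/7, -12/7).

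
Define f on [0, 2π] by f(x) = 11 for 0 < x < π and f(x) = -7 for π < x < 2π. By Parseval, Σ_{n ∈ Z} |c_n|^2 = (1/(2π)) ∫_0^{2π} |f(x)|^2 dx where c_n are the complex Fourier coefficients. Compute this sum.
Σ |c_n|^2 = 85

Parseval equates the L^2 energy of f (normalised by 1/(2π)) with the ℓ^2 sum of its Fourier coefficients: (1/(2π)) ∫_0^{2π} |f|^2 = Σ |c_n|^2.
Compute the left side: (1/(2π)) [∫_0^π 11^2 dx + ∫_π^{2π} (-7)^2 dx] = (1/(2π)) · (121π + 49π) = (121 + 49)/2 = 85.
So Σ_{n ∈ Z} |c_n|^2 = 85.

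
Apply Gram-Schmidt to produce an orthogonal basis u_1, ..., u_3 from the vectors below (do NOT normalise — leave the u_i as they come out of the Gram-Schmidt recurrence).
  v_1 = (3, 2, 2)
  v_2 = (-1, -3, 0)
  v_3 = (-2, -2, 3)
Orthogonal basis:
  u_1 = (3, 2, 2)
  u_2 = (10/17, -33/17, 18/17)
  u_3 = (-174/89, 58/89, 203/89)

Apply the Gram-Schmidt recurrence
  u_1 = v_1
  u_i = v_i − Σ_{j<i} ((v_i · u_j) / (u_j · u_j)) · u_j.

Step by step this gives:
  u_1 = (3, 2, 2)
  u_2 = (10/17, -33/17, 18/17)
  u_3 = (-174/89, 58/89, 203/89)

Orthogonality check:
  u_2 · u_1 = 0 (should be 0)
  u_3 · u_1 = 0 (should be 0)
  u_3 · u_2 = 0 (should be 0)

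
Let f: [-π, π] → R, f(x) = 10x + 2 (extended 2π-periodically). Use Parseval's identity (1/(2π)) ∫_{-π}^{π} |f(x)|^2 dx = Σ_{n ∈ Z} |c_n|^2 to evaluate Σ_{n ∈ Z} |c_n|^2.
Σ |c_n|^2 = 100π^2/3 + 4

Expand and integrate term by term over [-π, π]:
  ∫ (10x)^2 dx = 100·(2π^3/3); ∫ 2·10·(2)·x dx = 0 (odd integrand); ∫ 2^2 dx = 4·2π.
So (1/(2π)) ∫_{-π}^{π} (10x + 2)^2 dx = 100π^2/3 + 4 = 100π^2/3 + 4.
Parseval ⇒ Σ |c_n|^2 = 100π^2/3 + 4.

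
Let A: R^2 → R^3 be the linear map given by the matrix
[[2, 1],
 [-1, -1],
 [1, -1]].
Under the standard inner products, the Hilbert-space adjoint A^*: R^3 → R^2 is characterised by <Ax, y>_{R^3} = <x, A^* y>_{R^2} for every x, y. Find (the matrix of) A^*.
A^* = A^T =
[[2, -1, 1],
 [1, -1, -1]]

For real matrices with standard dot products, the defining identity <Ax, y> = <x, A^* y> gives (Ax)^T y = x^T (A^*) y, i.e. x^T A^T y = x^T (A^*) y. Since this holds for all x, y, we must have A^* = A^T. Therefore
A^* =
[[2, -1, 1],
 [1, -1, -1]].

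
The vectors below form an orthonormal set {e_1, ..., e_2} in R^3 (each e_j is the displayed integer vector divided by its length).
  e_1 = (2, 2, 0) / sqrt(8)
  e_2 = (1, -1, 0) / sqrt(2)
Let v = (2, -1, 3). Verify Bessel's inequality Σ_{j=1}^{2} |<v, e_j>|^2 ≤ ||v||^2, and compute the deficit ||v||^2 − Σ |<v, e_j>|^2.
Σ |<v, e_j>|^2 = 5; ||v||^2 = 14; deficit = 9

Write each e_j = u_j / sqrt(<u_j, u_j>) where u_j is the displayed integer vector. Then <v, e_j> = <v, u_j> / sqrt(<u_j, u_j>), so |<v, e_j>|^2 = <v, u_j>^2 / <u_j, u_j>.
Coefficients: <v, e_1> = 2/sqrt(8), <v, e_2> = 3/sqrt(2).
Square and sum: Σ |<v, e_j>|^2 = 5.
Compute ||v||^2 = v·v = 14.
Deficit = 14 − 5 = 9 ≥ 0, confirming Bessel's inequality. (The deficit equals ||v − Σ <v,e_j> e_j||^2, the squared distance from v to span{e_j}.)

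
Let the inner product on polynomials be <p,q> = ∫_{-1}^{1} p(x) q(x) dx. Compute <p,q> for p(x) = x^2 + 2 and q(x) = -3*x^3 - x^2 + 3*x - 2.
<p,q> = -166/15

Expand the product: p(x)·q(x) = -3*x^5 - x^4 - 3*x^3 - 4*x^2 + 6*x - 4.
∫_{-1}^{1} of each monomial x^k gives [2/(k+1) if k even, 0 if k odd]. Integrating term-by-term (or equivalently evaluating the antiderivative F(x) = -x^6/2 - x^5/5 - 3*x^4/4 - 4*x^3/3 + 3*x^2 - 4*x at the endpoints):
  F(1) − F(−1) = -227/60 − (437/60) = -166/15.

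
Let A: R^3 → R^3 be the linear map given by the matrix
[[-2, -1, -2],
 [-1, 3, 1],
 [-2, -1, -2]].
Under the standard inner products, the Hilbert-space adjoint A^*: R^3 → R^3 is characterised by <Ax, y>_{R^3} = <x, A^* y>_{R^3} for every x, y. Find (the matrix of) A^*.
A^* = A^T =
[[-2, -1, -2],
 [-1, 3, -1],
 [-2, 1, -2]]

For real matrices with standard dot products, the defining identity <Ax, y> = <x, A^* y> gives (Ax)^T y = x^T (A^*) y, i.e. x^T A^T y = x^T (A^*) y. Since this holds for all x, y, we must have A^* = A^T. Therefore
A^* =
[[-2, -1, -2],
 [-1, 3, -1],
 [-2, 1, -2]].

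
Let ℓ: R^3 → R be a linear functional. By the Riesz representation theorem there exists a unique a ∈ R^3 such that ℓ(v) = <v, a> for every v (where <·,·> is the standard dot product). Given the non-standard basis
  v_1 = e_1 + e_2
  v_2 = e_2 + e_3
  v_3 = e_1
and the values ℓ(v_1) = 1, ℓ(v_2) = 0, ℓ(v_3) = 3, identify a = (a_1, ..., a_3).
a = (3, -2, 2)

Write a = (a_1, ..., a_3) in the standard basis. For each basis vector v_i, ℓ(v_i) = <v_i, a> is a linear equation in the a_j's. Collect the n equations into a matrix system V a = ℓ, where row i of V is v_i (expressed in the standard basis). Since V is invertible (lower-triangular with 1s on the diagonal, up to permutation), solve by back-substitution:
  V =
[[1, 1, 0],
 [0, 1, 1],
 [1, 0, 0]]
  V a = (1, 0, 3)
Solving gives a = (3, -2, 2).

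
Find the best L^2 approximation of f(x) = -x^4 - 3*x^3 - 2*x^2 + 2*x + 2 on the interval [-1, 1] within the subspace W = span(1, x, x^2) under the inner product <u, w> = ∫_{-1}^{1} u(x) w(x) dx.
g(x) = -20*x^2/7 + x/5 + 73/35

The best approximation g ∈ W is the orthogonal projection of f onto W. Writing g = a_0 + a_1 x + a_2 x^2, the coefficients solve the normal equations G · a = b where
  G_{ij} = <φ_i, φ_j> and b_i = <f, φ_i>, with φ_0 = 1, φ_1 = x, φ_2 = x^2.
G =
  [2, 0, 2/3]
  [0, 2/3, 0]
  [2/3, 0, 2/5],
b = (34/15, 2/15, 26/105).
Solving gives a_0 = 73/35, a_1 = 1/5, a_2 = -20/7, so
  g(x) = -20*x^2/7 + x/5 + 73/35.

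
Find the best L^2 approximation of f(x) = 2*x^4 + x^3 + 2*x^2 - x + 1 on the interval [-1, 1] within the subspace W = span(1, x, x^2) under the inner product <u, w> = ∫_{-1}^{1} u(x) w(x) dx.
g(x) = 26*x^2/7 - 2*x/5 + 29/35

The best approximation g ∈ W is the orthogonal projection of f onto W. Writing g = a_0 + a_1 x + a_2 x^2, the coefficients solve the normal equations G · a = b where
  G_{ij} = <φ_i, φ_j> and b_i = <f, φ_i>, with φ_0 = 1, φ_1 = x, φ_2 = x^2.
G =
  [2, 0, 2/3]
  [0, 2/3, 0]
  [2/3, 0, 2/5],
b = (62/15, -4/15, 214/105).
Solving gives a_0 = 29/35, a_1 = -2/5, a_2 = 26/7, so
  g(x) = 26*x^2/7 - 2*x/5 + 29/35.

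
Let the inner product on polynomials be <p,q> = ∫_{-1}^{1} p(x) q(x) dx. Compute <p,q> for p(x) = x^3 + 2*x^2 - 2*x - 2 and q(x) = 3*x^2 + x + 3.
<p,q> = -158/15

Expand the product: p(x)·q(x) = 3*x^5 + 7*x^4 - x^3 - 2*x^2 - 8*x - 6.
∫_{-1}^{1} of each monomial x^k gives [2/(k+1) if k even, 0 if k odd]. Integrating term-by-term (or equivalently evaluating the antiderivative F(x) = x^6/2 + 7*x^5/5 - x^4/4 - 2*x^3/3 - 4*x^2 - 6*x at the endpoints):
  F(1) − F(−1) = -541/60 − (91/60) = -158/15.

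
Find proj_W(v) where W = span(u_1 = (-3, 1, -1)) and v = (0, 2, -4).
proj_W(v) = (-18/11, 6/11, -6/11)

Set up U = [u_1 | ... | u_1] ∈ R^(3×1). The projector onto W = col(U) is P = U (U^T U)^(-1) U^T.
Compute U^T U =
  [11],
and U^T v = (6).
Solve U^T U · c = U^T v for the coefficients: c = (6/11). The projection is proj_W(v) = U c.
Check: (v - proj_W(v)) · u_1 = 0  (should be 0).
Result: proj_W(v) = (-18/11, 6/11, -6/11).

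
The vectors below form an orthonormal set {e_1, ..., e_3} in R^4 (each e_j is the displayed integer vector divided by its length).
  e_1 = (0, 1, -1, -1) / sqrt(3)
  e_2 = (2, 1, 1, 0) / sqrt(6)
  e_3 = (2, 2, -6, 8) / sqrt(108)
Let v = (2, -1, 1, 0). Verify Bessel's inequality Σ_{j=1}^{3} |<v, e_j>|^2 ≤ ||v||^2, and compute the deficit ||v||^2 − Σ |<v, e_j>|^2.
Σ |<v, e_j>|^2 = 112/27; ||v||^2 = 6; deficit = 50/27

Write each e_j = u_j / sqrt(<u_j, u_j>) where u_j is the displayed integer vector. Then <v, e_j> = <v, u_j> / sqrt(<u_j, u_j>), so |<v, e_j>|^2 = <v, u_j>^2 / <u_j, u_j>.
Coefficients: <v, e_1> = -2/sqrt(3), <v, e_2> = 4/sqrt(6), <v, e_3> = -4/sqrt(108).
Square and sum: Σ |<v, e_j>|^2 = 112/27.
Compute ||v||^2 = v·v = 6.
Deficit = 6 − 112/27 = 50/27 ≥ 0, confirming Bessel's inequality. (The deficit equals ||v − Σ <v,e_j> e_j||^2, the squared distance from v to span{e_j}.)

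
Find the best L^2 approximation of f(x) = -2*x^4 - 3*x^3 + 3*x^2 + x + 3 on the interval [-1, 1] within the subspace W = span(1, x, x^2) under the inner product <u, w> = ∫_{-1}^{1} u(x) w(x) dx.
g(x) = 9*x^2/7 - 4*x/5 + 111/35

The best approximation g ∈ W is the orthogonal projection of f onto W. Writing g = a_0 + a_1 x + a_2 x^2, the coefficients solve the normal equations G · a = b where
  G_{ij} = <φ_i, φ_j> and b_i = <f, φ_i>, with φ_0 = 1, φ_1 = x, φ_2 = x^2.
G =
  [2, 0, 2/3]
  [0, 2/3, 0]
  [2/3, 0, 2/5],
b = (36/5, -8/15, 92/35).
Solving gives a_0 = 111/35, a_1 = -4/5, a_2 = 9/7, so
  g(x) = 9*x^2/7 - 4*x/5 + 111/35.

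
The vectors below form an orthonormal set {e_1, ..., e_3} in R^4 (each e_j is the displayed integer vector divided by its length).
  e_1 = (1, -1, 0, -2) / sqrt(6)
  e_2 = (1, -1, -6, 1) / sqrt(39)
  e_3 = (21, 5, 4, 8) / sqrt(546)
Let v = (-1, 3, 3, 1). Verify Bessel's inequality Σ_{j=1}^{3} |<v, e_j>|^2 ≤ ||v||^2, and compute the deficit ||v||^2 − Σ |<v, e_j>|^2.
Σ |<v, e_j>|^2 = 53/3; ||v||^2 = 20; deficit = 7/3

Write each e_j = u_j / sqrt(<u_j, u_j>) where u_j is the displayed integer vector. Then <v, e_j> = <v, u_j> / sqrt(<u_j, u_j>), so |<v, e_j>|^2 = <v, u_j>^2 / <u_j, u_j>.
Coefficients: <v, e_1> = -6/sqrt(6), <v, e_2> = -21/sqrt(39), <v, e_3> = 14/sqrt(546).
Square and sum: Σ |<v, e_j>|^2 = 53/3.
Compute ||v||^2 = v·v = 20.
Deficit = 20 − 53/3 = 7/3 ≥ 0, confirming Bessel's inequality. (The deficit equals ||v − Σ <v,e_j> e_j||^2, the squared distance from v to span{e_j}.)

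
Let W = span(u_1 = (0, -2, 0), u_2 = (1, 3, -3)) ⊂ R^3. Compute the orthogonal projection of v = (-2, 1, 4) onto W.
proj_W(v) = (-7/5, 1, 21/5)

Set up U = [u_1 | ... | u_2] ∈ R^(3×2). The projector onto W = col(U) is P = U (U^T U)^(-1) U^T.
Compute U^T U =
  [4, -6]
  [-6, 19],
and U^T v = (-2, -11).
Solve U^T U · c = U^T v for the coefficients: c = (-13/5, -7/5). The projection is proj_W(v) = U c.
Check: (v - proj_W(v)) · u_1 = 0  (should be 0).
Check: (v - proj_W(v)) · u_2 = 0  (should be 0).
Result: proj_W(v) = (-7/5, 1, 21/5).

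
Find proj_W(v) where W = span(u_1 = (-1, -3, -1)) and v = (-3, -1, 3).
proj_W(v) = (-3/11, -9/11, -3/11)

Set up U = [u_1 | ... | u_1] ∈ R^(3×1). The projector onto W = col(U) is P = U (U^T U)^(-1) U^T.
Compute U^T U =
  [11],
and U^T v = (3).
Solve U^T U · c = U^T v for the coefficients: c = (3/11). The projection is proj_W(v) = U c.
Check: (v - proj_W(v)) · u_1 = 0  (should be 0).
Result: proj_W(v) = (-3/11, -9/11, -3/11).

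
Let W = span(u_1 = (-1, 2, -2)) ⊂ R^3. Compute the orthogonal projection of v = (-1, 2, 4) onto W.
proj_W(v) = (1/3, -2/3, 2/3)

Set up U = [u_1 | ... | u_1] ∈ R^(3×1). The projector onto W = col(U) is P = U (U^T U)^(-1) U^T.
Compute U^T U =
  [9],
and U^T v = (-3).
Solve U^T U · c = U^T v for the coefficients: c = (-1/3). The projection is proj_W(v) = U c.
Check: (v - proj_W(v)) · u_1 = 0  (should be 0).
Result: proj_W(v) = (1/3, -2/3, 2/3).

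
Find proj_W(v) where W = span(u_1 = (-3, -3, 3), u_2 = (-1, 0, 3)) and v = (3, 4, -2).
proj_W(v) = (45/14, 27/7, -27/14)

Set up U = [u_1 | ... | u_2] ∈ R^(3×2). The projector onto W = col(U) is P = U (U^T U)^(-1) U^T.
Compute U^T U =
  [27, 12]
  [12, 10],
and U^T v = (-27, -9).
Solve U^T U · c = U^T v for the coefficients: c = (-9/7, 9/14). The projection is proj_W(v) = U c.
Check: (v - proj_W(v)) · u_1 = 0  (should be 0).
Check: (v - proj_W(v)) · u_2 = 0  (should be 0).
Result: proj_W(v) = (45/14, 27/7, -27/14).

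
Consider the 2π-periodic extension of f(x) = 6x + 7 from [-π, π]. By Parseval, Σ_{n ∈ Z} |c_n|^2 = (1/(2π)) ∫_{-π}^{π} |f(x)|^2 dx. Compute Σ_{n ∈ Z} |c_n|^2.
Σ |c_n|^2 = 12π^2 + 49

Expand and integrate term by term over [-π, π]:
  ∫ (6x)^2 dx = 36·(2π^3/3); ∫ 2·6·(7)·x dx = 0 (odd integrand); ∫ 7^2 dx = 49·2π.
So (1/(2π)) ∫_{-π}^{π} (6x + 7)^2 dx = 36π^2/3 + 49 = 12π^2 + 49.
Parseval ⇒ Σ |c_n|^2 = 12π^2 + 49.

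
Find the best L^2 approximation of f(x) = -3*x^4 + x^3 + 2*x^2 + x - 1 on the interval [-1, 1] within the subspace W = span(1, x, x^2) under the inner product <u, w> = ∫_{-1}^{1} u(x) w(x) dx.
g(x) = -4*x^2/7 + 8*x/5 - 26/35

The best approximation g ∈ W is the orthogonal projection of f onto W. Writing g = a_0 + a_1 x + a_2 x^2, the coefficients solve the normal equations G · a = b where
  G_{ij} = <φ_i, φ_j> and b_i = <f, φ_i>, with φ_0 = 1, φ_1 = x, φ_2 = x^2.
G =
  [2, 0, 2/3]
  [0, 2/3, 0]
  [2/3, 0, 2/5],
b = (-28/15, 16/15, -76/105).
Solving gives a_0 = -26/35, a_1 = 8/5, a_2 = -4/7, so
  g(x) = -4*x^2/7 + 8*x/5 - 26/35.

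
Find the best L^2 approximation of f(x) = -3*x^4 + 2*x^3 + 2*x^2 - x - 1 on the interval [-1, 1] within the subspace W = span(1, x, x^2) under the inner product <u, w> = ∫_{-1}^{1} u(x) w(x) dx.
g(x) = -4*x^2/7 + x/5 - 26/35

The best approximation g ∈ W is the orthogonal projection of f onto W. Writing g = a_0 + a_1 x + a_2 x^2, the coefficients solve the normal equations G · a = b where
  G_{ij} = <φ_i, φ_j> and b_i = <f, φ_i>, with φ_0 = 1, φ_1 = x, φ_2 = x^2.
G =
  [2, 0, 2/3]
  [0, 2/3, 0]
  [2/3, 0, 2/5],
b = (-28/15, 2/15, -76/105).
Solving gives a_0 = -26/35, a_1 = 1/5, a_2 = -4/7, so
  g(x) = -4*x^2/7 + x/5 - 26/35.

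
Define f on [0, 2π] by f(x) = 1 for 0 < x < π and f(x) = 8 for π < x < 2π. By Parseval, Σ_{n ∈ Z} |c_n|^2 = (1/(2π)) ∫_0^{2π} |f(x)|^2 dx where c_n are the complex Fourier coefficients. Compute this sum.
Σ |c_n|^2 = 65/2

Parseval equates the L^2 energy of f (normalised by 1/(2π)) with the ℓ^2 sum of its Fourier coefficients: (1/(2π)) ∫_0^{2π} |f|^2 = Σ |c_n|^2.
Compute the left side: (1/(2π)) [∫_0^π 1^2 dx + ∫_π^{2π} 8^2 dx] = (1/(2π)) · (1π + 64π) = (1 + 64)/2 = 65/2.
So Σ_{n ∈ Z} |c_n|^2 = 65/2.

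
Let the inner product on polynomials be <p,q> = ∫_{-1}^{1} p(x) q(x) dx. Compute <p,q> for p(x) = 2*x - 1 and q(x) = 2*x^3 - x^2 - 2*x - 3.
<p,q> = 28/5

Expand the product: p(x)·q(x) = 4*x^4 - 4*x^3 - 3*x^2 - 4*x + 3.
∫_{-1}^{1} of each monomial x^k gives [2/(k+1) if k even, 0 if k odd]. Integrating term-by-term (or equivalently evaluating the antiderivative F(x) = 4*x^5/5 - x^4 - x^3 - 2*x^2 + 3*x at the endpoints):
  F(1) − F(−1) = -1/5 − (-29/5) = 28/5.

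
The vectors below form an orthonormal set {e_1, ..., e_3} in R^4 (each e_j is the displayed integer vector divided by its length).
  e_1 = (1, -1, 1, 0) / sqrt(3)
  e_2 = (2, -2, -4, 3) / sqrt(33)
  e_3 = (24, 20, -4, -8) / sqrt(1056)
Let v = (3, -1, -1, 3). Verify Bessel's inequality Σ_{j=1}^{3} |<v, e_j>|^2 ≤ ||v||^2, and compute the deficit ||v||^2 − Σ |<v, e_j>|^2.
Σ |<v, e_j>|^2 = 52/3; ||v||^2 = 20; deficit = 8/3

Write each e_j = u_j / sqrt(<u_j, u_j>) where u_j is the displayed integer vector. Then <v, e_j> = <v, u_j> / sqrt(<u_j, u_j>), so |<v, e_j>|^2 = <v, u_j>^2 / <u_j, u_j>.
Coefficients: <v, e_1> = 3/sqrt(3), <v, e_2> = 21/sqrt(33), <v, e_3> = 32/sqrt(1056).
Square and sum: Σ |<v, e_j>|^2 = 52/3.
Compute ||v||^2 = v·v = 20.
Deficit = 20 − 52/3 = 8/3 ≥ 0, confirming Bessel's inequality. (The deficit equals ||v − Σ <v,e_j> e_j||^2, the squared distance from v to span{e_j}.)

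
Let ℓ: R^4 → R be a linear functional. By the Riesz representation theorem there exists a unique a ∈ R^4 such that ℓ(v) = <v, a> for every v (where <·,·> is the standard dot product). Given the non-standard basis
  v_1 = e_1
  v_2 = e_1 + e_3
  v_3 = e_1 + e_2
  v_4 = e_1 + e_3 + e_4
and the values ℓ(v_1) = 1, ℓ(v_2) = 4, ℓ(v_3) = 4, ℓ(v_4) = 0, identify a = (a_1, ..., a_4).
a = (1, 3, 3, -4)

Write a = (a_1, ..., a_4) in the standard basis. For each basis vector v_i, ℓ(v_i) = <v_i, a> is a linear equation in the a_j's. Collect the n equations into a matrix system V a = ℓ, where row i of V is v_i (expressed in the standard basis). Since V is invertible (lower-triangular with 1s on the diagonal, up to permutation), solve by back-substitution:
  V =
[[1, 0, 0, 0],
 [1, 0, 1, 0],
 [1, 1, 0, 0],
 [1, 0, 1, 1]]
  V a = (1, 4, 4, 0)
Solving gives a = (1, 3, 3, -4).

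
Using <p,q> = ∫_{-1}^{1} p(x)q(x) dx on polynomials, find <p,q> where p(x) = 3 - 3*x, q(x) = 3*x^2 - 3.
<p,q> = -12

Expand the product: p(x)·q(x) = -9*x^3 + 9*x^2 + 9*x - 9.
∫_{-1}^{1} of each monomial x^k gives [2/(k+1) if k even, 0 if k odd]. Integrating term-by-term (or equivalently evaluating the antiderivative F(x) = -9*x^4/4 + 3*x^3 + 9*x^2/2 - 9*x at the endpoints):
  F(1) − F(−1) = -15/4 − (33/4) = -12.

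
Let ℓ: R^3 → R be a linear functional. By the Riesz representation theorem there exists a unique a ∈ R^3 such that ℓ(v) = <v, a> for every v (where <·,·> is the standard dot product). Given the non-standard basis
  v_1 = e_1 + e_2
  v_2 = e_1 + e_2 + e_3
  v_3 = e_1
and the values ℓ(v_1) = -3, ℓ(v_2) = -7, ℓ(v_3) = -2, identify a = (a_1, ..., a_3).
a = (-2, -1, -4)

Write a = (a_1, ..., a_3) in the standard basis. For each basis vector v_i, ℓ(v_i) = <v_i, a> is a linear equation in the a_j's. Collect the n equations into a matrix system V a = ℓ, where row i of V is v_i (expressed in the standard basis). Since V is invertible (lower-triangular with 1s on the diagonal, up to permutation), solve by back-substitution:
  V =
[[1, 1, 0],
 [1, 1, 1],
 [1, 0, 0]]
  V a = (-3, -7, -2)
Solving gives a = (-2, -1, -4).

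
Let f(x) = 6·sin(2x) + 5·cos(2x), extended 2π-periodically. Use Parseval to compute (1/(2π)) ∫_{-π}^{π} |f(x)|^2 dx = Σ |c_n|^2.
Σ |c_n|^2 = 61/2

Expand |f|^2 and use orthogonality of {sin(nx), cos(mx)} on [-π, π]:
  ∫_{-π}^{π} sin(nx)^2 dx = π, ∫ cos(mx)^2 dx = π, and cross terms integrate to 0.
So ∫_{-π}^{π} f(x)^2 dx = 6^2 · π + 5^2 · π = (36 + 25)π.
Divide by 2π: (36 + 25)/2 = 61/2.
By Parseval, this equals Σ |c_n|^2.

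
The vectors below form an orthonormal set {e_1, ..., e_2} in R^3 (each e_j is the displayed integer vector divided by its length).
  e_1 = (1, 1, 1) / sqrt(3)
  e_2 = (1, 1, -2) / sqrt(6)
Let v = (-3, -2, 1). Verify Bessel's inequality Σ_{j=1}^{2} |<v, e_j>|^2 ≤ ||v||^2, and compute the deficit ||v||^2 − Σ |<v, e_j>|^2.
Σ |<v, e_j>|^2 = 27/2; ||v||^2 = 14; deficit = 1/2

Write each e_j = u_j / sqrt(<u_j, u_j>) where u_j is the displayed integer vector. Then <v, e_j> = <v, u_j> / sqrt(<u_j, u_j>), so |<v, e_j>|^2 = <v, u_j>^2 / <u_j, u_j>.
Coefficients: <v, e_1> = -4/sqrt(3), <v, e_2> = -7/sqrt(6).
Square and sum: Σ |<v, e_j>|^2 = 27/2.
Compute ||v||^2 = v·v = 14.
Deficit = 14 − 27/2 = 1/2 ≥ 0, confirming Bessel's inequality. (The deficit equals ||v − Σ <v,e_j> e_j||^2, the squared distance from v to span{e_j}.)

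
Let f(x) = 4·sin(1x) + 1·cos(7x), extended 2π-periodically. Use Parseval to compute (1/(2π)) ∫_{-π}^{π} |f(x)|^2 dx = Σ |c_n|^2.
Σ |c_n|^2 = 17/2

Expand |f|^2 and use orthogonality of {sin(nx), cos(mx)} on [-π, π]:
  ∫_{-π}^{π} sin(nx)^2 dx = π, ∫ cos(mx)^2 dx = π, and cross terms integrate to 0.
So ∫_{-π}^{π} f(x)^2 dx = 4^2 · π + 1^2 · π = (16 + 1)π.
Divide by 2π: (16 + 1)/2 = 17/2.
By Parseval, this equals Σ |c_n|^2.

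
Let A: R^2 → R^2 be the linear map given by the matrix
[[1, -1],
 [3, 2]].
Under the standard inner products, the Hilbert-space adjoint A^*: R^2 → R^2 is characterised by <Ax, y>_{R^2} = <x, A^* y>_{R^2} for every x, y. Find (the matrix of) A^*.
A^* = A^T =
[[1, 3],
 [-1, 2]]

For real matrices with standard dot products, the defining identity <Ax, y> = <x, A^* y> gives (Ax)^T y = x^T (A^*) y, i.e. x^T A^T y = x^T (A^*) y. Since this holds for all x, y, we must have A^* = A^T. Therefore
A^* =
[[1, 3],
 [-1, 2]].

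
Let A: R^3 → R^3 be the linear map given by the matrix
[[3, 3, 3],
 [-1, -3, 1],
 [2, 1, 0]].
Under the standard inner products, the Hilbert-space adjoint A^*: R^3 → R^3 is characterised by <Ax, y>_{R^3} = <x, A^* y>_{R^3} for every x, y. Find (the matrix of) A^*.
A^* = A^T =
[[3, -1, 2],
 [3, -3, 1],
 [3, 1, 0]]

For real matrices with standard dot products, the defining identity <Ax, y> = <x, A^* y> gives (Ax)^T y = x^T (A^*) y, i.e. x^T A^T y = x^T (A^*) y. Since this holds for all x, y, we must have A^* = A^T. Therefore
A^* =
[[3, -1, 2],
 [3, -3, 1],
 [3, 1, 0]].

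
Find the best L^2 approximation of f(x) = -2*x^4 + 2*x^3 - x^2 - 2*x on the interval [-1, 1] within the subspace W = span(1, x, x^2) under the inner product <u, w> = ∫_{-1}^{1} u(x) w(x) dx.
g(x) = -19*x^2/7 - 4*x/5 + 6/35

The best approximation g ∈ W is the orthogonal projection of f onto W. Writing g = a_0 + a_1 x + a_2 x^2, the coefficients solve the normal equations G · a = b where
  G_{ij} = <φ_i, φ_j> and b_i = <f, φ_i>, with φ_0 = 1, φ_1 = x, φ_2 = x^2.
G =
  [2, 0, 2/3]
  [0, 2/3, 0]
  [2/3, 0, 2/5],
b = (-22/15, -8/15, -34/35).
Solving gives a_0 = 6/35, a_1 = -4/5, a_2 = -19/7, so
  g(x) = -19*x^2/7 - 4*x/5 + 6/35.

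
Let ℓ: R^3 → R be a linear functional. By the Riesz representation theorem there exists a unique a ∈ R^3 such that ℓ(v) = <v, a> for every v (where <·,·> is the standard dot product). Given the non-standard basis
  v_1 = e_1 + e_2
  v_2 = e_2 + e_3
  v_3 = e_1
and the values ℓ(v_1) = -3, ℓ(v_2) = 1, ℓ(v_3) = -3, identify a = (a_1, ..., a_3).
a = (-3, 0, 1)

Write a = (a_1, ..., a_3) in the standard basis. For each basis vector v_i, ℓ(v_i) = <v_i, a> is a linear equation in the a_j's. Collect the n equations into a matrix system V a = ℓ, where row i of V is v_i (expressed in the standard basis). Since V is invertible (lower-triangular with 1s on the diagonal, up to permutation), solve by back-substitution:
  V =
[[1, 1, 0],
 [0, 1, 1],
 [1, 0, 0]]
  V a = (-3, 1, -3)
Solving gives a = (-3, 0, 1).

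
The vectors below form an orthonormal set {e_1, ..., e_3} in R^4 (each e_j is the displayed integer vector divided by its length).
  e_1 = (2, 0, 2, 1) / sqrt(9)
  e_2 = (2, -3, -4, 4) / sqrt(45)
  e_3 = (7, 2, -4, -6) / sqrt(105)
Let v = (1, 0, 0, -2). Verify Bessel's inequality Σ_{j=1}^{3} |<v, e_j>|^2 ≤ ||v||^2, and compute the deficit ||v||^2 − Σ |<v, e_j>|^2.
Σ |<v, e_j>|^2 = 89/21; ||v||^2 = 5; deficit = 16/21

Write each e_j = u_j / sqrt(<u_j, u_j>) where u_j is the displayed integer vector. Then <v, e_j> = <v, u_j> / sqrt(<u_j, u_j>), so |<v, e_j>|^2 = <v, u_j>^2 / <u_j, u_j>.
Coefficients: <v, e_1> = 0/sqrt(9), <v, e_2> = -6/sqrt(45), <v, e_3> = 19/sqrt(105).
Square and sum: Σ |<v, e_j>|^2 = 89/21.
Compute ||v||^2 = v·v = 5.
Deficit = 5 − 89/21 = 16/21 ≥ 0, confirming Bessel's inequality. (The deficit equals ||v − Σ <v,e_j> e_j||^2, the squared distance from v to span{e_j}.)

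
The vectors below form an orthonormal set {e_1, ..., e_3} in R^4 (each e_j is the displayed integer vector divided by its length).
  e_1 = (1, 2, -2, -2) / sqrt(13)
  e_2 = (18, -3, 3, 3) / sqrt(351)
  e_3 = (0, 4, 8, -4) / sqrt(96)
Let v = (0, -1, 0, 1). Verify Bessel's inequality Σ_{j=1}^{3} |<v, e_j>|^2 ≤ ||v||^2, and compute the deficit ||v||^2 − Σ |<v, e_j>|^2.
Σ |<v, e_j>|^2 = 2; ||v||^2 = 2; deficit = 0

Write each e_j = u_j / sqrt(<u_j, u_j>) where u_j is the displayed integer vector. Then <v, e_j> = <v, u_j> / sqrt(<u_j, u_j>), so |<v, e_j>|^2 = <v, u_j>^2 / <u_j, u_j>.
Coefficients: <v, e_1> = -4/sqrt(13), <v, e_2> = 6/sqrt(351), <v, e_3> = -8/sqrt(96).
Square and sum: Σ |<v, e_j>|^2 = 2.
Compute ||v||^2 = v·v = 2.
Deficit = 2 − 2 = 0 ≥ 0, confirming Bessel's inequality. (The deficit equals ||v − Σ <v,e_j> e_j||^2, the squared distance from v to span{e_j}.)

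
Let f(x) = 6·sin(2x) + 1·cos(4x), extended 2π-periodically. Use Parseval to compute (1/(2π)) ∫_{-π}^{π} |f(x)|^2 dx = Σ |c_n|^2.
Σ |c_n|^2 = 37/2

Expand |f|^2 and use orthogonality of {sin(nx), cos(mx)} on [-π, π]:
  ∫_{-π}^{π} sin(nx)^2 dx = π, ∫ cos(mx)^2 dx = π, and cross terms integrate to 0.
So ∫_{-π}^{π} f(x)^2 dx = 6^2 · π + 1^2 · π = (36 + 1)π.
Divide by 2π: (36 + 1)/2 = 37/2.
By Parseval, this equals Σ |c_n|^2.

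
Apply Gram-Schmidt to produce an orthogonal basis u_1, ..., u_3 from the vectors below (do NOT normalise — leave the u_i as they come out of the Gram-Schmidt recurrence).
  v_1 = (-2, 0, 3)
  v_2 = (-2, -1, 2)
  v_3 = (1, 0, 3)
Orthogonal basis:
  u_1 = (-2, 0, 3)
  u_2 = (-6/13, -1, -4/13)
  u_3 = (27/17, -18/17, 18/17)

Apply the Gram-Schmidt recurrence
  u_1 = v_1
  u_i = v_i − Σ_{j<i} ((v_i · u_j) / (u_j · u_j)) · u_j.

Step by step this gives:
  u_1 = (-2, 0, 3)
  u_2 = (-6/13, -1, -4/13)
  u_3 = (27/17, -18/17, 18/17)

Orthogonality check:
  u_2 · u_1 = 0 (should be 0)
  u_3 · u_1 = 0 (should be 0)
  u_3 · u_2 = 0 (should be 0)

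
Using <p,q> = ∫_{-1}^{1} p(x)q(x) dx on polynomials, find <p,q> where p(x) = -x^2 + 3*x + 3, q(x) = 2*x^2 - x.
<p,q> = 6/5

Expand the product: p(x)·q(x) = -2*x^4 + 7*x^3 + 3*x^2 - 3*x.
∫_{-1}^{1} of each monomial x^k gives [2/(k+1) if k even, 0 if k odd]. Integrating term-by-term (or equivalently evaluating the antiderivative F(x) = -2*x^5/5 + 7*x^4/4 + x^3 - 3*x^2/2 at the endpoints):
  F(1) − F(−1) = 17/20 − (-7/20) = 6/5.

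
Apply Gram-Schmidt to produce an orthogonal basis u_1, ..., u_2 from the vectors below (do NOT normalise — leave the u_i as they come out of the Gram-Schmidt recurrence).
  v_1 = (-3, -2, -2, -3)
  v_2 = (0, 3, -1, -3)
Orthogonal basis:
  u_1 = (-3, -2, -2, -3)
  u_2 = (15/26, 44/13, -8/13, -63/26)

Apply the Gram-Schmidt recurrence
  u_1 = v_1
  u_i = v_i − Σ_{j<i} ((v_i · u_j) / (u_j · u_j)) · u_j.

Step by step this gives:
  u_1 = (-3, -2, -2, -3)
  u_2 = (15/26, 44/13, -8/13, -63/26)

Orthogonality check:
  u_2 · u_1 = 0 (should be 0)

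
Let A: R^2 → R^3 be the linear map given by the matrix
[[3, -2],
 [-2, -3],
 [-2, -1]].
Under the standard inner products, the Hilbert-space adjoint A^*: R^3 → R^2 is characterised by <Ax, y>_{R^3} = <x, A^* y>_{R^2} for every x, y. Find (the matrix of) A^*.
A^* = A^T =
[[3, -2, -2],
 [-2, -3, -1]]

For real matrices with standard dot products, the defining identity <Ax, y> = <x, A^* y> gives (Ax)^T y = x^T (A^*) y, i.e. x^T A^T y = x^T (A^*) y. Since this holds for all x, y, we must have A^* = A^T. Therefore
A^* =
[[3, -2, -2],
 [-2, -3, -1]].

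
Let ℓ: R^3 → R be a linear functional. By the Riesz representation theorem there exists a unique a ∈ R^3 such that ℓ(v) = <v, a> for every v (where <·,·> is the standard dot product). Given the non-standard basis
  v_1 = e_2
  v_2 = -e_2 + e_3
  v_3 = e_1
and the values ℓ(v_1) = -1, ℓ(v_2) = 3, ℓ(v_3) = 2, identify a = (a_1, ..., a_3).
a = (2, -1, 2)

Write a = (a_1, ..., a_3) in the standard basis. For each basis vector v_i, ℓ(v_i) = <v_i, a> is a linear equation in the a_j's. Collect the n equations into a matrix system V a = ℓ, where row i of V is v_i (expressed in the standard basis). Since V is invertible (lower-triangular with 1s on the diagonal, up to permutation), solve by back-substitution:
  V =
[[0, 1, 0],
 [0, -1, 1],
 [1, 0, 0]]
  V a = (-1, 3, 2)
Solving gives a = (2, -1, 2).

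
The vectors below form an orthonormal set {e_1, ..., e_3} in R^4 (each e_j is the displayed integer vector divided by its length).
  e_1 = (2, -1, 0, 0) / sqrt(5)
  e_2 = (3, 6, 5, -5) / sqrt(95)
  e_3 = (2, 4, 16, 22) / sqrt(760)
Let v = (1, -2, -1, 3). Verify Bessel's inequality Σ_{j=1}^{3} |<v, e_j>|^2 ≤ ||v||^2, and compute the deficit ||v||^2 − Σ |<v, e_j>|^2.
Σ |<v, e_j>|^2 = 73/5; ||v||^2 = 15; deficit = 2/5

Write each e_j = u_j / sqrt(<u_j, u_j>) where u_j is the displayed integer vector. Then <v, e_j> = <v, u_j> / sqrt(<u_j, u_j>), so |<v, e_j>|^2 = <v, u_j>^2 / <u_j, u_j>.
Coefficients: <v, e_1> = 4/sqrt(5), <v, e_2> = -29/sqrt(95), <v, e_3> = 44/sqrt(760).
Square and sum: Σ |<v, e_j>|^2 = 73/5.
Compute ||v||^2 = v·v = 15.
Deficit = 15 − 73/5 = 2/5 ≥ 0, confirming Bessel's inequality. (The deficit equals ||v − Σ <v,e_j> e_j||^2, the squared distance from v to span{e_j}.)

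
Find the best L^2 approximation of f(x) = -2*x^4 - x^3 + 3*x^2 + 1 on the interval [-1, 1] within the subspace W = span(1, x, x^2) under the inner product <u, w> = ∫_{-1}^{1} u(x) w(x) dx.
g(x) = 9*x^2/7 - 3*x/5 + 41/35

The best approximation g ∈ W is the orthogonal projection of f onto W. Writing g = a_0 + a_1 x + a_2 x^2, the coefficients solve the normal equations G · a = b where
  G_{ij} = <φ_i, φ_j> and b_i = <f, φ_i>, with φ_0 = 1, φ_1 = x, φ_2 = x^2.
G =
  [2, 0, 2/3]
  [0, 2/3, 0]
  [2/3, 0, 2/5],
b = (16/5, -2/5, 136/105).
Solving gives a_0 = 41/35, a_1 = -3/5, a_2 = 9/7, so
  g(x) = 9*x^2/7 - 3*x/5 + 41/35.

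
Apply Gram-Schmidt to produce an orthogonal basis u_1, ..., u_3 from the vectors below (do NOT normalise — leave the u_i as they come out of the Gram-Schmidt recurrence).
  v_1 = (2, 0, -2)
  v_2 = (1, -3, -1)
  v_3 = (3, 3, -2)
Orthogonal basis:
  u_1 = (2, 0, -2)
  u_2 = (0, -3, 0)
  u_3 = (1/2, 0, 1/2)

Apply the Gram-Schmidt recurrence
  u_1 = v_1
  u_i = v_i − Σ_{j<i} ((v_i · u_j) / (u_j · u_j)) · u_j.

Step by step this gives:
  u_1 = (2, 0, -2)
  u_2 = (0, -3, 0)
  u_3 = (1/2, 0, 1/2)

Orthogonality check:
  u_2 · u_1 = 0 (should be 0)
  u_3 · u_1 = 0 (should be 0)
  u_3 · u_2 = 0 (should be 0)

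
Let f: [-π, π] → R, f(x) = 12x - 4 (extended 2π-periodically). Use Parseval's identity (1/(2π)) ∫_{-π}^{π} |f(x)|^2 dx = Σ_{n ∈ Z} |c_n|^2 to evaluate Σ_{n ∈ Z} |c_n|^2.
Σ |c_n|^2 = 48π^2 + 16

Expand and integrate term by term over [-π, π]:
  ∫ (12x)^2 dx = 144·(2π^3/3); ∫ 2·12·(-4)·x dx = 0 (odd integrand); ∫ (-4)^2 dx = 16·2π.
So (1/(2π)) ∫_{-π}^{π} (12x - 4)^2 dx = 144π^2/3 + 16 = 48π^2 + 16.
Parseval ⇒ Σ |c_n|^2 = 48π^2 + 16.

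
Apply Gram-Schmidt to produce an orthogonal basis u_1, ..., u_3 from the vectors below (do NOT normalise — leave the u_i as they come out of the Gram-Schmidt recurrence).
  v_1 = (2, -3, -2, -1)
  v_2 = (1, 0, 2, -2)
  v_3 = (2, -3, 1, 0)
Orthogonal basis:
  u_1 = (2, -3, -2, -1)
  u_2 = (1, 0, 2, -2)
  u_3 = (1/3, -7/6, 4/3, 3/2)

Apply the Gram-Schmidt recurrence
  u_1 = v_1
  u_i = v_i − Σ_{j<i} ((v_i · u_j) / (u_j · u_j)) · u_j.

Step by step this gives:
  u_1 = (2, -3, -2, -1)
  u_2 = (1, 0, 2, -2)
  u_3 = (1/3, -7/6, 4/3, 3/2)

Orthogonality check:
  u_2 · u_1 = 0 (should be 0)
  u_3 · u_1 = 0 (should be 0)
  u_3 · u_2 = 0 (should be 0)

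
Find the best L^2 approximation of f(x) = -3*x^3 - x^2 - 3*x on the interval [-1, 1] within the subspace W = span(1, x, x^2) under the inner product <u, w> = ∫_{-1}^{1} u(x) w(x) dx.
g(x) = -x^2 - 24*x/5

The best approximation g ∈ W is the orthogonal projection of f onto W. Writing g = a_0 + a_1 x + a_2 x^2, the coefficients solve the normal equations G · a = b where
  G_{ij} = <φ_i, φ_j> and b_i = <f, φ_i>, with φ_0 = 1, φ_1 = x, φ_2 = x^2.
G =
  [2, 0, 2/3]
  [0, 2/3, 0]
  [2/3, 0, 2/5],
b = (-2/3, -16/5, -2/5).
Solving gives a_0 = 0, a_1 = -24/5, a_2 = -1, so
  g(x) = -x^2 - 24*x/5.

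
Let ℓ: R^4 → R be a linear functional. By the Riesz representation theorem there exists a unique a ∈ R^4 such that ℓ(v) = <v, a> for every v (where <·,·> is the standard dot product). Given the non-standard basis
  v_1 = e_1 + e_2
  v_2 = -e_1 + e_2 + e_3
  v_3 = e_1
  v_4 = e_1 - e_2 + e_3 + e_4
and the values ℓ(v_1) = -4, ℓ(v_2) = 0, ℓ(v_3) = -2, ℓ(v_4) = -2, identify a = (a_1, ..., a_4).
a = (-2, -2, 0, -2)

Write a = (a_1, ..., a_4) in the standard basis. For each basis vector v_i, ℓ(v_i) = <v_i, a> is a linear equation in the a_j's. Collect the n equations into a matrix system V a = ℓ, where row i of V is v_i (expressed in the standard basis). Since V is invertible (lower-triangular with 1s on the diagonal, up to permutation), solve by back-substitution:
  V =
[[1, 1, 0, 0],
 [-1, 1, 1, 0],
 [1, 0, 0, 0],
 [1, -1, 1, 1]]
  V a = (-4, 0, -2, -2)
Solving gives a = (-2, -2, 0, -2).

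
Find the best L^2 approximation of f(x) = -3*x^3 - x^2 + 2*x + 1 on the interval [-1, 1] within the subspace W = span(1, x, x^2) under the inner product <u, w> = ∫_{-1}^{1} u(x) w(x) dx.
g(x) = -x^2 + x/5 + 1

The best approximation g ∈ W is the orthogonal projection of f onto W. Writing g = a_0 + a_1 x + a_2 x^2, the coefficients solve the normal equations G · a = b where
  G_{ij} = <φ_i, φ_j> and b_i = <f, φ_i>, with φ_0 = 1, φ_1 = x, φ_2 = x^2.
G =
  [2, 0, 2/3]
  [0, 2/3, 0]
  [2/3, 0, 2/5],
b = (4/3, 2/15, 4/15).
Solving gives a_0 = 1, a_1 = 1/5, a_2 = -1, so
  g(x) = -x^2 + x/5 + 1.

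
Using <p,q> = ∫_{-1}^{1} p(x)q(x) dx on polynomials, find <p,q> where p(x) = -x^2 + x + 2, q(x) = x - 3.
<p,q> = -28/3

Expand the product: p(x)·q(x) = -x^3 + 4*x^2 - x - 6.
∫_{-1}^{1} of each monomial x^k gives [2/(k+1) if k even, 0 if k odd]. Integrating term-by-term (or equivalently evaluating the antiderivative F(x) = -x^4/4 + 4*x^3/3 - x^2/2 - 6*x at the endpoints):
  F(1) − F(−1) = -65/12 − (47/12) = -28/3.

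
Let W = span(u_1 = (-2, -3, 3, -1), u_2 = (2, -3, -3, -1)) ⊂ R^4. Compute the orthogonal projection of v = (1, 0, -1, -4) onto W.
proj_W(v) = (10/13, -6/5, -15/13, -2/5)

Set up U = [u_1 | ... | u_2] ∈ R^(4×2). The projector onto W = col(U) is P = U (U^T U)^(-1) U^T.
Compute U^T U =
  [23, -3]
  [-3, 23],
and U^T v = (-1, 9).
Solve U^T U · c = U^T v for the coefficients: c = (1/130, 51/130). The projection is proj_W(v) = U c.
Check: (v - proj_W(v)) · u_1 = 0  (should be 0).
Check: (v - proj_W(v)) · u_2 = 0  (should be 0).
Result: proj_W(v) = (10/13, -6/5, -15/13, -2/5).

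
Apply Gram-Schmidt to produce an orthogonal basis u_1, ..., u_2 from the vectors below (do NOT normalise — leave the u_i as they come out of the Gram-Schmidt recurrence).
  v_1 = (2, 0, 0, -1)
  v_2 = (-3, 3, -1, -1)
Orthogonal basis:
  u_1 = (2, 0, 0, -1)
  u_2 = (-1, 3, -1, -2)

Apply the Gram-Schmidt recurrence
  u_1 = v_1
  u_i = v_i − Σ_{j<i} ((v_i · u_j) / (u_j · u_j)) · u_j.

Step by step this gives:
  u_1 = (2, 0, 0, -1)
  u_2 = (-1, 3, -1, -2)

Orthogonality check:
  u_2 · u_1 = 0 (should be 0)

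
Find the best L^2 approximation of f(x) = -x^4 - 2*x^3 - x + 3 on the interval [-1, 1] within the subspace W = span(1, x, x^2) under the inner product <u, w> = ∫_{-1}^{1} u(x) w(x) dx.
g(x) = -6*x^2/7 - 11*x/5 + 108/35

The best approximation g ∈ W is the orthogonal projection of f onto W. Writing g = a_0 + a_1 x + a_2 x^2, the coefficients solve the normal equations G · a = b where
  G_{ij} = <φ_i, φ_j> and b_i = <f, φ_i>, with φ_0 = 1, φ_1 = x, φ_2 = x^2.
G =
  [2, 0, 2/3]
  [0, 2/3, 0]
  [2/3, 0, 2/5],
b = (28/5, -22/15, 12/7).
Solving gives a_0 = 108/35, a_1 = -11/5, a_2 = -6/7, so
  g(x) = -6*x^2/7 - 11*x/5 + 108/35.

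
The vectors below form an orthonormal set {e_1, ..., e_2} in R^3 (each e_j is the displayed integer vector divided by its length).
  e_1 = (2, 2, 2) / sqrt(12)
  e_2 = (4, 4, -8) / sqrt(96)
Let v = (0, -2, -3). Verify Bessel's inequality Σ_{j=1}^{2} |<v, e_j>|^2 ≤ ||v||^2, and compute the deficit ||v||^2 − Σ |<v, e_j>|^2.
Σ |<v, e_j>|^2 = 11; ||v||^2 = 13; deficit = 2

Write each e_j = u_j / sqrt(<u_j, u_j>) where u_j is the displayed integer vector. Then <v, e_j> = <v, u_j> / sqrt(<u_j, u_j>), so |<v, e_j>|^2 = <v, u_j>^2 / <u_j, u_j>.
Coefficients: <v, e_1> = -10/sqrt(12), <v, e_2> = 16/sqrt(96).
Square and sum: Σ |<v, e_j>|^2 = 11.
Compute ||v||^2 = v·v = 13.
Deficit = 13 − 11 = 2 ≥ 0, confirming Bessel's inequality. (The deficit equals ||v − Σ <v,e_j> e_j||^2, the squared distance from v to span{e_j}.)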